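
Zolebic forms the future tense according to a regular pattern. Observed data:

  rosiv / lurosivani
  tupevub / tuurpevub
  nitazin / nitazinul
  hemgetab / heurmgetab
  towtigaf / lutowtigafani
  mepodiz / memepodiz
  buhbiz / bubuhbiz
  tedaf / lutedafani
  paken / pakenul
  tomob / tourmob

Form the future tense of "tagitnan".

tagitnanul

"tagitnan" ends in -n. The stems ending in -n (nitazin → nitazinul, paken → pakenul) add -ul.
The other patterns: stems ending in -z repeat the first consonant+vowel as a prefix; stems ending in -b insert -ur- after the first vowel; stems ending in -f or -v add lu- … -ani around the stem.
So tagitnan → tagitnanul.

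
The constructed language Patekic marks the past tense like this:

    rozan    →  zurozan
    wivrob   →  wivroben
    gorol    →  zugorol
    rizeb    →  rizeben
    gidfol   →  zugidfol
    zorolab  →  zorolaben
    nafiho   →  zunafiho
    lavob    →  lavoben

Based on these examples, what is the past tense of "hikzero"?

zuhikzero

"hikzero" ends in -o. The one such stem in the data (nafiho → zunafiho) adds the prefix zu-, so the same rule applies.
The other pattern: stems ending in -b add -en.
So hikzero → zuhikzero.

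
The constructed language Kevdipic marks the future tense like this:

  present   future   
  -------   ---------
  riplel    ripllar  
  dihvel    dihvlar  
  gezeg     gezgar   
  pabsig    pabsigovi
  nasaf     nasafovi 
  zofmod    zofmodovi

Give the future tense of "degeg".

deggar

gezeg and pabsig both end in -g yet inflect differently (gezgar, pabsigovi), so the final letter is not what conditions the rule; the last vowel is.
"degeg" has last vowel 'e'. The stems whose last vowel is 'e' (riplel → ripllar, dihvel → dihvlar, gezeg → gezgar) delete the last vowel and add -ar.
So degeg → deggar.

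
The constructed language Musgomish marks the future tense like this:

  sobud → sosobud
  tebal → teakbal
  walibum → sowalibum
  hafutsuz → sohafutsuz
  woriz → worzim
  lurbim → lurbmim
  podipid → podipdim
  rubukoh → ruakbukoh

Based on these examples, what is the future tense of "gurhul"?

sobud and podipid both end in -d yet inflect differently (sosobud, podipdim), so the final letter is not what conditions the rule; the last vowel is.
"gurhul" has last vowel 'u'. The stems whose last vowel is 'u' (hafutsuz → sohafutsuz, walibum → sowalibum, sobud → sosobud) add the prefix so-.
The other patterns: stems whose last vowel is 'i' delete the last vowel and add -im; stems whose last vowel is 'a' or 'o' insert -ak- after the first vowel.
So gurhul → sogurhul.

sogurhul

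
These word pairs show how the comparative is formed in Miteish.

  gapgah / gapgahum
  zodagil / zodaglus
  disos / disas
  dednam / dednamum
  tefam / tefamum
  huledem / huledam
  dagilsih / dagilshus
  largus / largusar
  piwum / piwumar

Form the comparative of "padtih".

piwum and dednam both end in -m yet inflect differently (piwumar, dednamum), so the final letter is not what conditions the rule; the last vowel is.
"padtih" has last vowel 'i'. The stems whose last vowel is 'i' (dagilsih → dagilshus, zodagil → zodaglus) delete the last vowel and add -us.
The other patterns: stems whose last vowel is 'u' add -ar; stems whose last vowel is 'a' add -um; stems whose last vowel is 'e' or 'o' change the last vowel to 'a'.
So padtih → padthus.

padthus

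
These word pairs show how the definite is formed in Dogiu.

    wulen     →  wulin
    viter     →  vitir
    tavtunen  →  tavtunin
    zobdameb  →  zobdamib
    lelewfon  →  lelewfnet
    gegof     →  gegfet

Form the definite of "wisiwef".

wulen and lelewfon both end in -n yet inflect differently (wulin, lelewfnet), so the final letter is not what conditions the rule; the last vowel is.
"wisiwef" has last vowel 'e'. The stems whose last vowel is 'e' (wulen → wulin, viter → vitir, tavtunen → tavtunin) change the last vowel to 'i'.
The other pattern: stems whose last vowel is 'o' delete the last vowel and add -et.
So wisiwef → wisiwif.

wisiwif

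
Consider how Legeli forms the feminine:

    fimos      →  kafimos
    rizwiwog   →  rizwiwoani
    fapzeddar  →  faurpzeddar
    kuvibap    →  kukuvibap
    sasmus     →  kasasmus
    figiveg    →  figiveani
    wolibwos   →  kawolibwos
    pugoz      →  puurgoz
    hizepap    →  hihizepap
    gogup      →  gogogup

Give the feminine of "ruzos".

karuzos

"ruzos" ends in -s. The stems ending in -s (wolibwos → kawolibwos, fimos → kafimos, sasmus → kasasmus) add the prefix ka-.
The other patterns: stems ending in -g drop the final letter and add -ani; stems ending in -p repeat the first consonant+vowel as a prefix; stems ending in -r or -z insert -ur- after the first vowel.
So ruzos → karuzos.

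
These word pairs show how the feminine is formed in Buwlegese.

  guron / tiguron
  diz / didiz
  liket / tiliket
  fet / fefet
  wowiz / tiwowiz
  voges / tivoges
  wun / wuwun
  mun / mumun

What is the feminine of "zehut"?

tizehut

guron and mun both end in -n yet inflect differently (tiguron, mumun), so the final letter is not what conditions the rule; the number of vowels is.
"zehut" has 2 vowels. The stems with 2 vowels (liket → tiliket, guron → tiguron, voges → tivoges) add the prefix ti-.
The other pattern: stems with 1 vowel repeat the first consonant+vowel as a prefix.
So zehut → tizehut.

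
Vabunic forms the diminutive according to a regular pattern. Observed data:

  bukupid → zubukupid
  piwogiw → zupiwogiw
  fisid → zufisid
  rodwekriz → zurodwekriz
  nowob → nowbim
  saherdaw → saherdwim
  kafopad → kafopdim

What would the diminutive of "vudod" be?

vuddim

piwogiw and saherdaw both end in -w yet inflect differently (zupiwogiw, saherdwim), so the final letter is not what conditions the rule; the last vowel is.
"vudod" has last vowel 'o'. The one such stem in the data (nowob → nowbim) deletes the last vowel and adds -im (as do saherdaw, kafopad), so the same rule applies.
The other pattern: stems whose last vowel is 'i' add the prefix zu-.
So vudod → vuddim.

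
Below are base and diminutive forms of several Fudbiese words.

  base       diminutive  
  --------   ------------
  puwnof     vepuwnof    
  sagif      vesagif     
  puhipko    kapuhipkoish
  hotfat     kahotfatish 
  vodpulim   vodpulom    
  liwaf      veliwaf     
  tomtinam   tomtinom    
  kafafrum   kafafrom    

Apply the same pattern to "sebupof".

tomtinam and liwaf both have last vowel 'a' yet inflect differently (tomtinom, veliwaf), so the last vowel is not what conditions the rule; the final letter is.
"sebupof" ends in -f. The stems ending in -f (liwaf → veliwaf, sagif → vesagif, puwnof → vepuwnof) add the prefix ve-.
The other patterns: stems ending in -m change the last vowel to 'o'; stems ending in -o or -t add ka- … -ish around the stem.
So sebupof → vesebupof.

vesebupof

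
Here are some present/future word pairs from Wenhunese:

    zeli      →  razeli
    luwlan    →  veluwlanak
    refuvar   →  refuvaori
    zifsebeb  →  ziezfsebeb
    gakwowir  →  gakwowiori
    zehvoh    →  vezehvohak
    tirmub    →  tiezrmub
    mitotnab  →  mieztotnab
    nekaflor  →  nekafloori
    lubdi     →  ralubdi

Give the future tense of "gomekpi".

mitotnab and refuvar both have last vowel 'a' yet inflect differently (mieztotnab, refuvaori), so the last vowel is not what conditions the rule; the final letter is.
"gomekpi" ends in -i. The stems ending in -i (zeli → razeli, lubdi → ralubdi) add the prefix ra-.
The other patterns: stems ending in -b insert -ez- after the first vowel; stems ending in -r drop the final letter and add -ori; stems ending in -h or -n add ve- … -ak around the stem.
So gomekpi → ragomekpi.

ragomekpi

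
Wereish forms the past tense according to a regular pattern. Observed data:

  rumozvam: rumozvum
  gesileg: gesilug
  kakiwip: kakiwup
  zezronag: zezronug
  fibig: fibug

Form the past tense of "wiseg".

Every pair shown (rumozvam → rumozvum, gesileg → gesilug, kakiwip → kakiwup, …) follows the same rule: change the last vowel to 'u'.
So wiseg → wisug.

wisug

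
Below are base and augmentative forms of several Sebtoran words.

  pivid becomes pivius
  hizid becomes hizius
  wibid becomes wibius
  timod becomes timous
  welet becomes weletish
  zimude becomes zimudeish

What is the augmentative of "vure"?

wibid and welet both begin with w- yet inflect differently (wibius, weletish), so the first letter is not what conditions the rule; the final letter is.
"vure" ends in -e. The one such stem in the data (zimude → zimudeish) adds -ish, so the same rule applies.
So vure → vureish.

vureish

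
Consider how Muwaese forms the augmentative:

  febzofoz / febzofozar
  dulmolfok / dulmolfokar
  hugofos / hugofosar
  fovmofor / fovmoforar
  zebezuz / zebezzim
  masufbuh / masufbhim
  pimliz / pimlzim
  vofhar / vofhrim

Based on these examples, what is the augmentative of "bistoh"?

febzofoz and zebezuz both end in -z yet inflect differently (febzofozar, zebezzim), so the final letter is not what conditions the rule; the last vowel is.
"bistoh" has last vowel 'o'. The stems whose last vowel is 'o' (febzofoz → febzofozar, dulmolfok → dulmolfokar, hugofos → hugofosar) add -ar.
The other pattern: stems whose last vowel is 'a', 'i' or 'u' delete the last vowel and add -im.
So bistoh → bistohar.

bistohar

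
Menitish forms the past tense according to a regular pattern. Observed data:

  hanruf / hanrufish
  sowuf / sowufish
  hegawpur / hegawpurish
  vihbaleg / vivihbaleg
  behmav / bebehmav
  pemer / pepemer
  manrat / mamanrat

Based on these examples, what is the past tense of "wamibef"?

wawamibef

"wamibef" has last vowel 'e'. The stems whose last vowel is 'e' (vihbaleg → vivihbaleg, pemer → pepemer) repeat the first consonant+vowel as a prefix.
The other pattern: stems whose last vowel is 'u' add -ish.
So wamibef → wawamibef.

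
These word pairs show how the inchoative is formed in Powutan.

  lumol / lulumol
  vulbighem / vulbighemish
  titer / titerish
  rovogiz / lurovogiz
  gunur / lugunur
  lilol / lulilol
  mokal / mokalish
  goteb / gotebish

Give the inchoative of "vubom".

mokal and lilol both end in -l yet inflect differently (mokalish, lulilol), so the final letter is not what conditions the rule; the last vowel is.
"vubom" has last vowel 'o'. The stems whose last vowel is 'o' (lilol → lulilol, lumol → lulumol) add the prefix lu-.
The other pattern: stems whose last vowel is 'a' or 'e' add -ish.
So vubom → luvubom.

luvubom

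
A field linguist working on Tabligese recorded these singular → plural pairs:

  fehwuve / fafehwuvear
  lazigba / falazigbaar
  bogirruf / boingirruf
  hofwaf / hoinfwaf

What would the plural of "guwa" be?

faguwaar

"guwa" ends in a vowel. The stems ending in a vowel (fehwuve → fafehwuvear, lazigba → falazigbaar) add fa- … -ar around the stem.
The other pattern: stems ending in a consonant insert -in- after the first vowel.
So guwa → faguwaar.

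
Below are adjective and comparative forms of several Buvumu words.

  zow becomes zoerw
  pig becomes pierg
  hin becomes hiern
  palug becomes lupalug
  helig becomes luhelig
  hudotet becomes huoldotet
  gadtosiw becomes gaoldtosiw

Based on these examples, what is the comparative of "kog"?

koerg

pig and palug both end in -g yet inflect differently (pierg, lupalug), so the final letter is not what conditions the rule; the number of vowels is.
"kog" has 1 vowel. The stems with 1 vowel (zow → zoerw, pig → pierg, hin → hiern) insert -er- after the first vowel.
So kog → koerg.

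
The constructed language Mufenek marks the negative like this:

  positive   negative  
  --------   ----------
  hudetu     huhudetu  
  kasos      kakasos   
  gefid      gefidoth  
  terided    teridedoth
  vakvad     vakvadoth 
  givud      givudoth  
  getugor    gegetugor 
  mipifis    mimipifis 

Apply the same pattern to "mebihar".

gefid and mipifis both have last vowel 'i' yet inflect differently (gefidoth, mimipifis), so the last vowel is not what conditions the rule; the final letter is.
"mebihar" ends in -r. The one such stem in the data (getugor → gegetugor) repeats the first consonant+vowel as a prefix (as do kasos, mipifis), so the same rule applies.
The other pattern: stems ending in -d add -oth.
So mebihar → memebihar.

memebihar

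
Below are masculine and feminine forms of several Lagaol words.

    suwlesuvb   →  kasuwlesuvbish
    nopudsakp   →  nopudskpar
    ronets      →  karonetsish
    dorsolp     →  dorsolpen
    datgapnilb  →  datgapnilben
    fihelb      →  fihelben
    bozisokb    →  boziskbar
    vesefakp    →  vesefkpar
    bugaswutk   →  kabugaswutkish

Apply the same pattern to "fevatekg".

fevatkgar

"fevatekg" has second-to-last letter 'k'. The stems whose second-to-last letter is 'k' (nopudsakp → nopudskpar, bozisokb → boziskbar, vesefakp → vesefkpar) delete the last vowel and add -ar.
The other patterns: stems whose second-to-last letter is 'l' add -en; stems whose second-to-last letter is 't' or 'v' add ka- … -ish around the stem.
So fevatekg → fevatkgar.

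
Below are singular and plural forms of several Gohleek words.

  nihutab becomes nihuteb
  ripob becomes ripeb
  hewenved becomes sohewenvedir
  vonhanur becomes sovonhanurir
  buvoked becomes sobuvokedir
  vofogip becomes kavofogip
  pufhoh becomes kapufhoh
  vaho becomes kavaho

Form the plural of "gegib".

ripob and pufhoh both have last vowel 'o' yet inflect differently (ripeb, kapufhoh), so the last vowel is not what conditions the rule; the final letter is.
"gegib" ends in -b. The stems ending in -b (nihutab → nihuteb, ripob → ripeb) change the last vowel to 'e'.
The other patterns: stems ending in -d or -r add so- … -ir around the stem; stems ending in -h, -o or -p add the prefix ka-.
So gegib → gegeb.

gegeb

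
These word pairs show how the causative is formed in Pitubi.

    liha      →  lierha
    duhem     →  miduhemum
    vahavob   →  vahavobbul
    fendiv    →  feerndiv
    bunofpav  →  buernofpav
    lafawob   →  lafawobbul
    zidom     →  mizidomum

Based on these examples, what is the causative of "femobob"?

vahavob and zidom both have last vowel 'o' yet inflect differently (vahavobbul, mizidomum), so the last vowel is not what conditions the rule; the final letter is.
"femobob" ends in -b. The stems ending in -b (vahavob → vahavobbul, lafawob → lafawobbul) double the final consonant and add -ul.
The other patterns: stems ending in -a or -v insert -er- after the first vowel; stems ending in -m add mi- … -um around the stem.
So femobob → femobobbul.

femobobbul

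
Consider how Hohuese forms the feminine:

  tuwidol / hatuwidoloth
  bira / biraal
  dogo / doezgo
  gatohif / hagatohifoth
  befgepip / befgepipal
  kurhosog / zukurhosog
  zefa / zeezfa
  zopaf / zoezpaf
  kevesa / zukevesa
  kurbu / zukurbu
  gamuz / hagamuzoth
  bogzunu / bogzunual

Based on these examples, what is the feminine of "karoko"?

"karoko" begins with k-. The stems beginning with k- (kurhosog → zukurhosog, kurbu → zukurbu, kevesa → zukevesa) add the prefix zu-.
So karoko → zukaroko.

zukaroko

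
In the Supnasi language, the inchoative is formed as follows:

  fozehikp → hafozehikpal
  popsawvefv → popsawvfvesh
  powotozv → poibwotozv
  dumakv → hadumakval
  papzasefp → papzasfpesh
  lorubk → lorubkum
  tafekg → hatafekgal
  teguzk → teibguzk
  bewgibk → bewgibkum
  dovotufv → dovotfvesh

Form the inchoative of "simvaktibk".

popsawvefv and powotozv both end in -v yet inflect differently (popsawvfvesh, poibwotozv), so the final letter is not what conditions the rule; the second-to-last letter is.
"simvaktibk" has second-to-last letter 'b'. The stems whose second-to-last letter is 'b' (lorubk → lorubkum, bewgibk → bewgibkum) add -um.
The other patterns: stems whose second-to-last letter is 'f' delete the last vowel and add -esh; stems whose second-to-last letter is 'z' insert -ib- after the first vowel; stems whose second-to-last letter is 'k' add ha- … -al around the stem.
So simvaktibk → simvaktibkum.

simvaktibkum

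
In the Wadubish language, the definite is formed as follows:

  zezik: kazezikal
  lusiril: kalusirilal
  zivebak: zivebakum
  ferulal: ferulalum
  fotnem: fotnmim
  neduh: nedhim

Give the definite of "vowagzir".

kavowagziral

zezik and zivebak both end in -k yet inflect differently (kazezikal, zivebakum), so the final letter is not what conditions the rule; the last vowel is.
"vowagzir" has last vowel 'i'. The stems whose last vowel is 'i' (zezik → kazezikal, lusiril → kalusirilal) add ka- … -al around the stem.
The other patterns: stems whose last vowel is 'a' add -um; stems whose last vowel is 'e' or 'u' delete the last vowel and add -im.
So vowagzir → kavowagziral.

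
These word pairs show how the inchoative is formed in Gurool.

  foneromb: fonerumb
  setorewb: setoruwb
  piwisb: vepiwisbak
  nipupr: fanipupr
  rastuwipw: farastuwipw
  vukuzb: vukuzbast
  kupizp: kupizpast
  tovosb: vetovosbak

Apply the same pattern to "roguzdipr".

tovosb and vukuzb both end in -b yet inflect differently (vetovosbak, vukuzbast), so the final letter is not what conditions the rule; the second-to-last letter is.
"roguzdipr" has second-to-last letter 'p'. The stems whose second-to-last letter is 'p' (rastuwipw → farastuwipw, nipupr → fanipupr) add the prefix fa-.
The other patterns: stems whose second-to-last letter is 's' add ve- … -ak around the stem; stems whose second-to-last letter is 'z' add -ast; stems whose second-to-last letter is 'm' or 'w' change the last vowel to 'u'.
So roguzdipr → faroguzdipr.

faroguzdipr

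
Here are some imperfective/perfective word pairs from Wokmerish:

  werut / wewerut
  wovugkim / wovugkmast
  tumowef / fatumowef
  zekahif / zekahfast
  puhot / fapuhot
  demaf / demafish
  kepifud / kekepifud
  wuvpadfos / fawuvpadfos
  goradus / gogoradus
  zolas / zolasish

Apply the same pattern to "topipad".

topipadish

demaf and tumowef both end in -f yet inflect differently (demafish, fatumowef), so the final letter is not what conditions the rule; the last vowel is.
"topipad" has last vowel 'a'. The stems whose last vowel is 'a' (zolas → zolasish, demaf → demafish) add -ish.
So topipad → topipadish.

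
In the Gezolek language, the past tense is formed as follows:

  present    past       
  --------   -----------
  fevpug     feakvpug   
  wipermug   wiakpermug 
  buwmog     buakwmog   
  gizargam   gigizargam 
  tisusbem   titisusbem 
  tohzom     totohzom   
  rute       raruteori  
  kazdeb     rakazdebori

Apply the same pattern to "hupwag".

huakpwag

buwmog and tohzom both have last vowel 'o' yet inflect differently (buakwmog, totohzom), so the last vowel is not what conditions the rule; the final letter is.
"hupwag" ends in -g. The stems ending in -g (fevpug → feakvpug, wipermug → wiakpermug, buwmog → buakwmog) insert -ak- after the first vowel.
So hupwag → huakpwag.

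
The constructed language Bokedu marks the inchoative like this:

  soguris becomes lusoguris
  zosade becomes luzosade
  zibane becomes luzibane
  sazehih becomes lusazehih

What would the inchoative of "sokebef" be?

lusokebef

Every pair shown (soguris → lusoguris, zosade → luzosade, zibane → luzibane, …) follows the same rule: add the prefix lu-.
So sokebef → lusokebef.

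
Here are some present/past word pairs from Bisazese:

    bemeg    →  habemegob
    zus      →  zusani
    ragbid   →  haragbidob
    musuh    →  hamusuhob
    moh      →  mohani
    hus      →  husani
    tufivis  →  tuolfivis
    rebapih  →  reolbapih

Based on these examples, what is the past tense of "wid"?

widani

"wid" has 1 vowel. The stems with 1 vowel (moh → mohani, zus → zusani, hus → husani) add -ani.
So wid → widani.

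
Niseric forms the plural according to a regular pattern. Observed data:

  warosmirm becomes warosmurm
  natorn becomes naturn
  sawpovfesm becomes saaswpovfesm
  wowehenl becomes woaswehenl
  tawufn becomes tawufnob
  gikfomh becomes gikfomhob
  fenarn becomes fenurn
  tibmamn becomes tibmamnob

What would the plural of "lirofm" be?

sawpovfesm and warosmirm both end in -m yet inflect differently (saaswpovfesm, warosmurm), so the final letter is not what conditions the rule; the second-to-last letter is.
"lirofm" has second-to-last letter 'f'. The one such stem in the data (tawufn → tawufnob) adds -ob, so the same rule applies.
The other patterns: stems whose second-to-last letter is 'n' or 's' insert -as- after the first vowel; stems whose second-to-last letter is 'r' change the last vowel to 'u'.
So lirofm → lirofmob.

lirofmob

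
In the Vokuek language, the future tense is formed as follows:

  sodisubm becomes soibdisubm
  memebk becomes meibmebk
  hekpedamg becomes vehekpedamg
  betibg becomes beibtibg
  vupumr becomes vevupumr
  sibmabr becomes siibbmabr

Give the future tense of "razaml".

verazaml

betibg and hekpedamg both end in -g yet inflect differently (beibtibg, vehekpedamg), so the final letter is not what conditions the rule; the second-to-last letter is.
"razaml" has second-to-last letter 'm'. The stems whose second-to-last letter is 'm' (hekpedamg → vehekpedamg, vupumr → vevupumr) add the prefix ve-.
The other pattern: stems whose second-to-last letter is 'b' insert -ib- after the first vowel.
So razaml → verazaml.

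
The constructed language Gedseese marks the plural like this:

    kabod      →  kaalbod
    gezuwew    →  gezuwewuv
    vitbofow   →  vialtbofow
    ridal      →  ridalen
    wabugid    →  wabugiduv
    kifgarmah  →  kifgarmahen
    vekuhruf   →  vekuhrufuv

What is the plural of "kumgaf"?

kabod and wabugid both end in -d yet inflect differently (kaalbod, wabugiduv), so the final letter is not what conditions the rule; the last vowel is.
"kumgaf" has last vowel 'a'. The stems whose last vowel is 'a' (ridal → ridalen, kifgarmah → kifgarmahen) add -en.
So kumgaf → kumgafen.

kumgafen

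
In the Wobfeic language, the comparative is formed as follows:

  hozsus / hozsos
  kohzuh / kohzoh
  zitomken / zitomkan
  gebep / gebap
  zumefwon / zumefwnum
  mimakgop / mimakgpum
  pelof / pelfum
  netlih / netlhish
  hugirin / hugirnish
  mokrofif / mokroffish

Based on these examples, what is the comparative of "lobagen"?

zitomken and zumefwon both end in -n yet inflect differently (zitomkan, zumefwnum), so the final letter is not what conditions the rule; the last vowel is.
"lobagen" has last vowel 'e'. The stems whose last vowel is 'e' (zitomken → zitomkan, gebep → gebap) change the last vowel to 'a'.
So lobagen → lobagan.

lobagan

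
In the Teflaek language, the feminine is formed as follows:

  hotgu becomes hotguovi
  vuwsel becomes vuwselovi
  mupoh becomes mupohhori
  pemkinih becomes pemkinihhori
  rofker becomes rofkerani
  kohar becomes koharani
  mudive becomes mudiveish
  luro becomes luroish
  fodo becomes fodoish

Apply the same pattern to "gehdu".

gehduovi

"gehdu" ends in -u. The one such stem in the data (hotgu → hotguovi) adds -ovi, so the same rule applies.
So gehdu → gehduovi.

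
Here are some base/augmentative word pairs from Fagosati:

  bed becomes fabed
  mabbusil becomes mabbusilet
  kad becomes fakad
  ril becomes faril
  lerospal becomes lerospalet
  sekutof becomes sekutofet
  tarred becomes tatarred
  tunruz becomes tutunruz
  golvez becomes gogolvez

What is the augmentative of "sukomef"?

"sukomef" has 3 vowels. The stems with 3 vowels (mabbusil → mabbusilet, sekutof → sekutofet, lerospal → lerospalet) add -et.
The other patterns: stems with 1 vowel add the prefix fa-; stems with 2 vowels repeat the first consonant+vowel as a prefix.
So sukomef → sukomefet.

sukomefet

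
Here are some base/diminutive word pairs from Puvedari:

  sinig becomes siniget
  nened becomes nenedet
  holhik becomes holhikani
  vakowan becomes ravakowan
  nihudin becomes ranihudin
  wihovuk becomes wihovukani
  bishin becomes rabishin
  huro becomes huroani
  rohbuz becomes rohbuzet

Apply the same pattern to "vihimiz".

vihimizet

nihudin and holhik both have last vowel 'i' yet inflect differently (ranihudin, holhikani), so the last vowel is not what conditions the rule; the final letter is.
"vihimiz" ends in -z. The one such stem in the data (rohbuz → rohbuzet) adds -et, so the same rule applies.
So vihimiz → vihimizet.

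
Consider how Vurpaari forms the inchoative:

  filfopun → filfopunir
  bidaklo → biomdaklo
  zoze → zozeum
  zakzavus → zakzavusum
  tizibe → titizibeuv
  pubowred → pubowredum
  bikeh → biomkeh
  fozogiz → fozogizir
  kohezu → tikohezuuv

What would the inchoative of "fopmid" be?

zoze and tizibe both end in -e yet inflect differently (zozeum, titizibeuv), so the final letter is not what conditions the rule; the first letter is.
"fopmid" begins with f-. The stems beginning with f- (filfopun → filfopunir, fozogiz → fozogizir) add -ir.
The other patterns: stems beginning with b- insert -om- after the first vowel; stems beginning with p- or z- add -um; stems beginning with k- or t- add ti- … -uv around the stem.
So fopmid → fopmidir.

fopmidir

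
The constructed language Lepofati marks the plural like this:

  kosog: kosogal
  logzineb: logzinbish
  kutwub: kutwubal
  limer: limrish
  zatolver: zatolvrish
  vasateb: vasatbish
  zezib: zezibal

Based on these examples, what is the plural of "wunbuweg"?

logzineb and zezib both end in -b yet inflect differently (logzinbish, zezibal), so the final letter is not what conditions the rule; the last vowel is.
"wunbuweg" has last vowel 'e'. The stems whose last vowel is 'e' (logzineb → logzinbish, limer → limrish, vasateb → vasatbish) delete the last vowel and add -ish.
So wunbuweg → wunbuwgish.

wunbuwgish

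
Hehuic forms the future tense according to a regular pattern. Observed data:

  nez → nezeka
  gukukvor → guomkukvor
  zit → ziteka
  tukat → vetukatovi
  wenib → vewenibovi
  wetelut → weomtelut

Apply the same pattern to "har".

hareka

zit and tukat both end in -t yet inflect differently (ziteka, vetukatovi), so the final letter is not what conditions the rule; the number of vowels is.
"har" has 1 vowel. The stems with 1 vowel (zit → ziteka, nez → nezeka) add -eka.
So har → hareka.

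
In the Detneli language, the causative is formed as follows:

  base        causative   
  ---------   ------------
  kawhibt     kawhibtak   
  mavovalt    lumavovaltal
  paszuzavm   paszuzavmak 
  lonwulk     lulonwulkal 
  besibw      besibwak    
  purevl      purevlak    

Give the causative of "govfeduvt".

govfeduvtak

mavovalt and kawhibt both end in -t yet inflect differently (lumavovaltal, kawhibtak), so the final letter is not what conditions the rule; the second-to-last letter is.
"govfeduvt" has second-to-last letter 'v'. The stems whose second-to-last letter is 'v' (paszuzavm → paszuzavmak, purevl → purevlak) add -ak.
So govfeduvt → govfeduvtak.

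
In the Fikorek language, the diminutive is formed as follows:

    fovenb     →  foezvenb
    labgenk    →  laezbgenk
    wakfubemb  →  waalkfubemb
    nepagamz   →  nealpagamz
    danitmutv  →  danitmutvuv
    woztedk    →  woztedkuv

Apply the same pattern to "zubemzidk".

fovenb and wakfubemb both end in -b yet inflect differently (foezvenb, waalkfubemb), so the final letter is not what conditions the rule; the second-to-last letter is.
"zubemzidk" has second-to-last letter 'd'. The one such stem in the data (woztedk → woztedkuv) adds -uv, so the same rule applies.
The other patterns: stems whose second-to-last letter is 'n' insert -ez- after the first vowel; stems whose second-to-last letter is 'm' insert -al- after the first vowel.
So zubemzidk → zubemzidkuv.

zubemzidkuv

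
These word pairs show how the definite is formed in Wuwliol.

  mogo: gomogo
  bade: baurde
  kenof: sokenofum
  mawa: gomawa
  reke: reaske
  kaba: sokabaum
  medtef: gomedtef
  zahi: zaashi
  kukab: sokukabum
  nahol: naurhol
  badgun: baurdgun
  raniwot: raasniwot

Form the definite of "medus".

medtef and kenof both end in -f yet inflect differently (gomedtef, sokenofum), so the final letter is not what conditions the rule; the first letter is.
"medus" begins with m-. The stems beginning with m- (mawa → gomawa, medtef → gomedtef, mogo → gomogo) add the prefix go-.
So medus → gomedus.

gomedus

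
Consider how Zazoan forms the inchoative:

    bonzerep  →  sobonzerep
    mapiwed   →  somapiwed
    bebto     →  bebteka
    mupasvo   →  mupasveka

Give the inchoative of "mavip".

bonzerep and bebto both begin with b- yet inflect differently (sobonzerep, bebteka), so the first letter is not what conditions the rule; whether the stem ends in a vowel or a consonant is.
"mavip" ends in a consonant. The stems ending in a consonant (bonzerep → sobonzerep, mapiwed → somapiwed) add the prefix so-.
The other pattern: stems ending in a vowel drop the final letter and add -eka.
So mavip → somavip.

somavip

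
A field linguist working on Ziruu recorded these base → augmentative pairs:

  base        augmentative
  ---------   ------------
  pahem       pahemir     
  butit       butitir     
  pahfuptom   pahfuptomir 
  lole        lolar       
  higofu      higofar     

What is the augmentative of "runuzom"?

pahem and lole both have last vowel 'e' yet inflect differently (pahemir, lolar), so the last vowel is not what conditions the rule; whether the stem ends in a vowel or a consonant is.
"runuzom" ends in a consonant. The stems ending in a consonant (pahem → pahemir, butit → butitir, pahfuptom → pahfuptomir) add -ir.
So runuzom → runuzomir.

runuzomir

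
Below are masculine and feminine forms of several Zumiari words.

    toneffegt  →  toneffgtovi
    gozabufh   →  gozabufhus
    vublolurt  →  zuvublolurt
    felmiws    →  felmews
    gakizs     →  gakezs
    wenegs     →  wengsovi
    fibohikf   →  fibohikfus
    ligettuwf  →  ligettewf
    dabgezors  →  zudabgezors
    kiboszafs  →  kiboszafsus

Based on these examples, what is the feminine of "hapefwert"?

zuhapefwert

kiboszafs and dabgezors both end in -s yet inflect differently (kiboszafsus, zudabgezors), so the final letter is not what conditions the rule; the second-to-last letter is.
"hapefwert" has second-to-last letter 'r'. The stems whose second-to-last letter is 'r' (dabgezors → zudabgezors, vublolurt → zuvublolurt) add the prefix zu-.
So hapefwert → zuhapefwert.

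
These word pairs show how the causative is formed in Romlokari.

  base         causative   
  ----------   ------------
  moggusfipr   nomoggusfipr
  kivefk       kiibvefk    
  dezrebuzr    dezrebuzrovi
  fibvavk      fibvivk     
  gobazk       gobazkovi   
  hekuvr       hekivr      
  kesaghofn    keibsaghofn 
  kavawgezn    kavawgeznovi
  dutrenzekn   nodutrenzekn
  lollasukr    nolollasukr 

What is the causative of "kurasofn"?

kuibrasofn

hekuvr and dezrebuzr both end in -r yet inflect differently (hekivr, dezrebuzrovi), so the final letter is not what conditions the rule; the second-to-last letter is.
"kurasofn" has second-to-last letter 'f'. The stems whose second-to-last letter is 'f' (kivefk → kiibvefk, kesaghofn → keibsaghofn) insert -ib- after the first vowel.
The other patterns: stems whose second-to-last letter is 'v' change the last vowel to 'i'; stems whose second-to-last letter is 'z' add -ovi; stems whose second-to-last letter is 'k' or 'p' add the prefix no-.
So kurasofn → kuibrasofn.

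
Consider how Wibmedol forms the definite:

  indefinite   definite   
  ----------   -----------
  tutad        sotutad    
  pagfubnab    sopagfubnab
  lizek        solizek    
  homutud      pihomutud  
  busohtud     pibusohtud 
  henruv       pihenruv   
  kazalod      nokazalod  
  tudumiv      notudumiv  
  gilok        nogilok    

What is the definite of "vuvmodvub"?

pivuvmodvub

tutad and homutud both end in -d yet inflect differently (sotutad, pihomutud), so the final letter is not what conditions the rule; the last vowel is.
"vuvmodvub" has last vowel 'u'. The stems whose last vowel is 'u' (homutud → pihomutud, busohtud → pibusohtud, henruv → pihenruv) add the prefix pi-.
The other patterns: stems whose last vowel is 'a' or 'e' add the prefix so-; stems whose last vowel is 'i' or 'o' add the prefix no-.
So vuvmodvub → pivuvmodvub.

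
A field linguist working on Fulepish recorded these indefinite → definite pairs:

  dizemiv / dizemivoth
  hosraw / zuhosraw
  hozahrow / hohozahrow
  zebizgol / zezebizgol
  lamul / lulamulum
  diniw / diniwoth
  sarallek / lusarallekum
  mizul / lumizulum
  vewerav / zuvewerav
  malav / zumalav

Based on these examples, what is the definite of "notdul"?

lunotdulum

hosraw and hozahrow both end in -w yet inflect differently (zuhosraw, hohozahrow), so the final letter is not what conditions the rule; the last vowel is.
"notdul" has last vowel 'u'. The stems whose last vowel is 'u' (mizul → lumizulum, lamul → lulamulum) add lu- … -um around the stem.
The other patterns: stems whose last vowel is 'a' add the prefix zu-; stems whose last vowel is 'o' repeat the first consonant+vowel as a prefix; stems whose last vowel is 'i' add -oth.
So notdul → lunotdulum.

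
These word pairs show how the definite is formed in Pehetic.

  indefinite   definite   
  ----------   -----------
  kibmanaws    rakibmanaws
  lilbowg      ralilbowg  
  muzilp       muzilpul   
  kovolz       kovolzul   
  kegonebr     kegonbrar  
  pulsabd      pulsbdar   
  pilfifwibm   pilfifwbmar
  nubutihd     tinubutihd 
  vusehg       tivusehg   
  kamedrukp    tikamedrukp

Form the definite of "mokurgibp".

pulsabd and nubutihd both end in -d yet inflect differently (pulsbdar, tinubutihd), so the final letter is not what conditions the rule; the second-to-last letter is.
"mokurgibp" has second-to-last letter 'b'. The stems whose second-to-last letter is 'b' (kegonebr → kegonbrar, pulsabd → pulsbdar, pilfifwibm → pilfifwbmar) delete the last vowel and add -ar.
So mokurgibp → mokurgbpar.

mokurgbpar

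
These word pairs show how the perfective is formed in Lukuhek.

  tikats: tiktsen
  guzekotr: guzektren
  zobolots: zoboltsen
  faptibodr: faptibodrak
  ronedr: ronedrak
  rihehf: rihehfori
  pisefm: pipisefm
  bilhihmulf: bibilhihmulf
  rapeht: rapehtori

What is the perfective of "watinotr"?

watintren

ronedr and guzekotr both end in -r yet inflect differently (ronedrak, guzektren), so the final letter is not what conditions the rule; the second-to-last letter is.
"watinotr" has second-to-last letter 't'. The stems whose second-to-last letter is 't' (zobolots → zoboltsen, guzekotr → guzektren, tikats → tiktsen) delete the last vowel and add -en.
The other patterns: stems whose second-to-last letter is 'd' add -ak; stems whose second-to-last letter is 'h' add -ori; stems whose second-to-last letter is 'f' or 'l' repeat the first consonant+vowel as a prefix.
So watinotr → watintren.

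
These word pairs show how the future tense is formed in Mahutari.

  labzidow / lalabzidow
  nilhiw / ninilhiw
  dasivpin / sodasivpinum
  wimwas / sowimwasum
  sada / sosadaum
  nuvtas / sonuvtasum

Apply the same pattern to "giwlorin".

sogiwlorinum

nilhiw and dasivpin both have last vowel 'i' yet inflect differently (ninilhiw, sodasivpinum), so the last vowel is not what conditions the rule; the final letter is.
"giwlorin" ends in -n. The one such stem in the data (dasivpin → sodasivpinum) adds so- … -um around the stem, so the same rule applies.
So giwlorin → sogiwlorinum.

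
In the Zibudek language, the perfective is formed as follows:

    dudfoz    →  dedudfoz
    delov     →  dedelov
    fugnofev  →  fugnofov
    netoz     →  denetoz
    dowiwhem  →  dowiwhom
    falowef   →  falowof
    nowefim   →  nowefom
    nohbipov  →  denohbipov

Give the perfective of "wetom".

dewetom

"wetom" has last vowel 'o'. The stems whose last vowel is 'o' (dudfoz → dedudfoz, delov → dedelov, nohbipov → denohbipov) add the prefix de-.
So wetom → dewetom.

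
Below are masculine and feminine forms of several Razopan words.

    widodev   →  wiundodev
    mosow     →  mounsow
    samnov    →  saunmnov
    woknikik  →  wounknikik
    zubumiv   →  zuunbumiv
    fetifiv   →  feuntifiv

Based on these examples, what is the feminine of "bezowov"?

beunzowov

Every pair shown (widodev → wiundodev, mosow → mounsow, samnov → saunmnov, …) follows the same rule: insert -un- after the first vowel.
So bezowov → beunzowov.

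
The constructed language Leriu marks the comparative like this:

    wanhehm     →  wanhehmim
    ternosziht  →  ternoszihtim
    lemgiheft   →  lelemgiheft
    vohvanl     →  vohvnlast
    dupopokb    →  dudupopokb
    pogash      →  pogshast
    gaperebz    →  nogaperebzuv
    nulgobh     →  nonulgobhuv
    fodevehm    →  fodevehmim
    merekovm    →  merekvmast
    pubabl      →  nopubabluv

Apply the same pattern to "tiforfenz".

tiforfnzast

ternosziht and lemgiheft both end in -t yet inflect differently (ternoszihtim, lelemgiheft), so the final letter is not what conditions the rule; the second-to-last letter is.
"tiforfenz" has second-to-last letter 'n'. The one such stem in the data (vohvanl → vohvnlast) deletes the last vowel and adds -ast (as do merekovm, pogash), so the same rule applies.
The other patterns: stems whose second-to-last letter is 'b' add no- … -uv around the stem; stems whose second-to-last letter is 'h' add -im; stems whose second-to-last letter is 'f' or 'k' repeat the first consonant+vowel as a prefix.
So tiforfenz → tiforfnzast.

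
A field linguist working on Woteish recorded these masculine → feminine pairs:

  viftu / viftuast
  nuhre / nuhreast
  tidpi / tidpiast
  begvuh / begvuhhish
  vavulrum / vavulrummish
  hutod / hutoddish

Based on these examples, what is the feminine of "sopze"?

viftu and begvuh both have last vowel 'u' yet inflect differently (viftuast, begvuhhish), so the last vowel is not what conditions the rule; whether the stem ends in a vowel or a consonant is.
"sopze" ends in a vowel. The stems ending in a vowel (viftu → viftuast, nuhre → nuhreast, tidpi → tidpiast) add -ast.
So sopze → sopzeast.

sopzeast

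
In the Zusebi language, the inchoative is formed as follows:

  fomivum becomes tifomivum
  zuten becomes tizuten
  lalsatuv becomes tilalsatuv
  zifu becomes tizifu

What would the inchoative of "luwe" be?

tiluwe

Every pair shown (fomivum → tifomivum, zuten → tizuten, lalsatuv → tilalsatuv, …) follows the same rule: add the prefix ti-.
So luwe → tiluwe.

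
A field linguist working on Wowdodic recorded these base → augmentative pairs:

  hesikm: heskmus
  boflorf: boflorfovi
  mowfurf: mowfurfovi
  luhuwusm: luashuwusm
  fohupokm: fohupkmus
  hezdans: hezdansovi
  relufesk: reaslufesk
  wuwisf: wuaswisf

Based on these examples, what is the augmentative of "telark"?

telarkovi

luhuwusm and hesikm both end in -m yet inflect differently (luashuwusm, heskmus), so the final letter is not what conditions the rule; the second-to-last letter is.
"telark" has second-to-last letter 'r'. The stems whose second-to-last letter is 'r' (mowfurf → mowfurfovi, boflorf → boflorfovi) add -ovi.
The other patterns: stems whose second-to-last letter is 's' insert -as- after the first vowel; stems whose second-to-last letter is 'k' delete the last vowel and add -us.
So telark → telarkovi.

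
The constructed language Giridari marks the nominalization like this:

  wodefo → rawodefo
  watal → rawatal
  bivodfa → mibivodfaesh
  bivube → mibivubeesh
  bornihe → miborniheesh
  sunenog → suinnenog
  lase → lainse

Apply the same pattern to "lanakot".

lainnakot

bivube and lase both end in -e yet inflect differently (mibivubeesh, lainse), so the final letter is not what conditions the rule; the first letter is.
"lanakot" begins with l-. The one such stem in the data (lase → lainse) inserts -in- after the first vowel (as does sunenog), so the same rule applies.
The other patterns: stems beginning with w- add the prefix ra-; stems beginning with b- add mi- … -esh around the stem.
So lanakot → lainnakot.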